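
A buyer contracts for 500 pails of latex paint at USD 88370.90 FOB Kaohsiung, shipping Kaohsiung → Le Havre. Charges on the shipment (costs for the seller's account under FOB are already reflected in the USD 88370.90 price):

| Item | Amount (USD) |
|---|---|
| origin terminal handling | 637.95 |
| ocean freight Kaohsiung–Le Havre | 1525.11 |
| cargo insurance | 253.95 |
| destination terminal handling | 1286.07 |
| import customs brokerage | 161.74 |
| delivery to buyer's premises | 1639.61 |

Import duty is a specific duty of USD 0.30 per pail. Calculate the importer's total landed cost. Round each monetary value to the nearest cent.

Total landed cost: USD 93387.38

FOB: the seller bears costs until goods are on board at the origin port; the buyer bears freight, insurance and all costs thereafter.
Already in the invoice (seller's account under FOB): origin terminal — exclude.
CIF value = FOB price + freight + insurance = 88370.90 + 1525.11 + 253.95 = 90149.96
Import duty = 500 × 0.30 = 150.00
Buyer bears: freight 1525.11 + insurance 253.95 + destination terminal 1286.07 + brokerage 161.74 + delivery 1639.61 + duty 150.00 = 5016.48
Landed cost = invoice 88370.90 + 5016.48 = 93387.38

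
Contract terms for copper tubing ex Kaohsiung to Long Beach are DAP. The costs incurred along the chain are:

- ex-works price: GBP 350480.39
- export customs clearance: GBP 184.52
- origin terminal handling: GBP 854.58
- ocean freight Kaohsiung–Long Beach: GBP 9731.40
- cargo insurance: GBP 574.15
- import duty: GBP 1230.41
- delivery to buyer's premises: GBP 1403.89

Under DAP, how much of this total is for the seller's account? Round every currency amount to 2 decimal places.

DAP: the seller bears all costs to the named destination except import duty and clearance.
Seller's account: goods 350480.39 + export clearance 184.52 + origin terminal 854.58 + freight 9731.40 + insurance 574.15 + delivery 1403.89 = 363228.93
Buyer's account: duty 1230.41 = 1230.41

Seller's account: GBP 363228.93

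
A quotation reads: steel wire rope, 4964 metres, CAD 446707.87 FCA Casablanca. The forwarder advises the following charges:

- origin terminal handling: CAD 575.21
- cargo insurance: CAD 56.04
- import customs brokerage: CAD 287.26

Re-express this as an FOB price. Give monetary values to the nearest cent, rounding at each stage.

FOB price: CAD 447283.08

Not relevant to the conversion: insurance, brokerage — on the buyer under both terms; not part of either seller's price.
From FCA to FOB, the seller additionally bears: origin terminal.
FOB price = 446707.87 + 575.21 = 447283.08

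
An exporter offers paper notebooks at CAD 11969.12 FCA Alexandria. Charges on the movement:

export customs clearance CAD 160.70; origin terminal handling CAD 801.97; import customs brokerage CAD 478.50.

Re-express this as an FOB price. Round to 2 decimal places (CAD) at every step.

FOB price: CAD 12771.09

Not relevant to the conversion: export clearance — on the seller under both FCA and FOB; already in the FCA price and stays in the FOB price. brokerage — on the buyer under both terms; not part of either seller's price.
From FCA to FOB, the seller additionally bears: origin terminal.
FOB price = 11969.12 + 801.97 = 12771.09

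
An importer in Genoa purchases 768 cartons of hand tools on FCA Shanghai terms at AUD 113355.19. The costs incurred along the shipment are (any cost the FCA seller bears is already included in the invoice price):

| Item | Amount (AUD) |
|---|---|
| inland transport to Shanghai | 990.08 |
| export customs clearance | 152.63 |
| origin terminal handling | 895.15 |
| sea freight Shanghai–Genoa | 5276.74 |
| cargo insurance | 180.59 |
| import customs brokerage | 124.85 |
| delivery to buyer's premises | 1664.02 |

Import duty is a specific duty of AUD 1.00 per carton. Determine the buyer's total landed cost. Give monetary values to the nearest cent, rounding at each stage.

Total landed cost: AUD 122264.54

FCA: the seller delivers export-cleared goods to the carrier; the buyer bears costs from that point.
Already in the invoice (seller's account under FCA): inland to port, export clearance — exclude.
CIF value = FCA price + origin terminal + freight + insurance = 113355.19 + 895.15 + 5276.74 + 180.59 = 119707.67
Import duty = 768 × 1.00 = 768.00
Buyer bears: origin terminal 895.15 + freight 5276.74 + insurance 180.59 + brokerage 124.85 + delivery 1664.02 + duty 768.00 = 8909.35
Landed cost = invoice 113355.19 + 8909.35 = 122264.54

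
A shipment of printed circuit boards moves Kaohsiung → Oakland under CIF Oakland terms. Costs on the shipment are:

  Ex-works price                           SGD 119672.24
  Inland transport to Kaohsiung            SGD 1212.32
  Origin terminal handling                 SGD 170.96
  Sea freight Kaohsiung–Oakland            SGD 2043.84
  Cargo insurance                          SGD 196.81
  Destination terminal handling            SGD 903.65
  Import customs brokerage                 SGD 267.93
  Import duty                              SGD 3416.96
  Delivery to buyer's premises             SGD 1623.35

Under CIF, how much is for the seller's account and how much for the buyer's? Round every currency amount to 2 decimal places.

CIF: the seller pays costs through ocean freight and marine insurance to the destination port.
Seller's account: goods 119672.24 + inland to port 1212.32 + origin terminal 170.96 + freight 2043.84 + insurance 196.81 = 123296.17
Buyer's account: destination terminal 903.65 + brokerage 267.93 + duty 3416.96 + delivery 1623.35 = 6211.89

Seller: SGD 123296.17; buyer: SGD 6211.89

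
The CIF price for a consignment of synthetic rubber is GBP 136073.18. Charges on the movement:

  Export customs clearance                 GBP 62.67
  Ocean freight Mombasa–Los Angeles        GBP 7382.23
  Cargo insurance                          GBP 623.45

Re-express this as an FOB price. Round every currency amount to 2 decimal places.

Not relevant to the conversion: export clearance — on the seller under both CIF and FOB; already in the CIF price and stays in the FOB price.
From CIF to FOB, the seller no longer bears: freight, insurance.
FOB price = 136073.18 − 7382.23 − 623.45 = 128067.50

FOB price: GBP 128067.50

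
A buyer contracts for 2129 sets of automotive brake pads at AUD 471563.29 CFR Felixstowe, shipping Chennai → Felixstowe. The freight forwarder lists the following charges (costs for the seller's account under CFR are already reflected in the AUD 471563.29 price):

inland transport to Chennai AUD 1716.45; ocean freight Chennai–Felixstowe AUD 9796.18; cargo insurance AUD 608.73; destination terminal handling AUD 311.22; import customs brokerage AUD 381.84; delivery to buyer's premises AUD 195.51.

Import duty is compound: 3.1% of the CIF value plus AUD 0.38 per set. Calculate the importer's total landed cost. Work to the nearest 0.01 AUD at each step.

Total landed cost: AUD 488506.94

CFR: the seller pays costs through ocean freight to the destination port, but not insurance.
Already in the invoice (seller's account under CFR): inland to port, freight — exclude.
CIF value = CFR price + insurance = 471563.29 + 608.73 = 472172.02
Ad valorem component: 472172.02 × 3.1% = 14637.33
Specific component: 2129 × 0.38 = 809.02
Import duty = 14637.33 + 809.02 = 15446.35
Buyer bears: insurance 608.73 + destination terminal 311.22 + brokerage 381.84 + delivery 195.51 + duty 15446.35 = 16943.65
Landed cost = invoice 471563.29 + 16943.65 = 488506.94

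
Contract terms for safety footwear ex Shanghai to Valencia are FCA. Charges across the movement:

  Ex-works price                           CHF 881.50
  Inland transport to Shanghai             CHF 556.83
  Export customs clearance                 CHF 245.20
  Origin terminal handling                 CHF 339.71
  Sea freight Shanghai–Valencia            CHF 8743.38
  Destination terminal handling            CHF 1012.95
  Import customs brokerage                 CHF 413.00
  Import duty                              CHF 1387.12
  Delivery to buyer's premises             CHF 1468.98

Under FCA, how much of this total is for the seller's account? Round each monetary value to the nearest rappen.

FCA: the seller delivers export-cleared goods to the carrier; the buyer bears costs from that point.
Seller's account: goods 881.50 + inland to port 556.83 + export clearance 245.20 = 1683.53
Buyer's account: origin terminal 339.71 + freight 8743.38 + destination terminal 1012.95 + brokerage 413.00 + duty 1387.12 + delivery 1468.98 = 13365.14

Seller's account: CHF 1683.53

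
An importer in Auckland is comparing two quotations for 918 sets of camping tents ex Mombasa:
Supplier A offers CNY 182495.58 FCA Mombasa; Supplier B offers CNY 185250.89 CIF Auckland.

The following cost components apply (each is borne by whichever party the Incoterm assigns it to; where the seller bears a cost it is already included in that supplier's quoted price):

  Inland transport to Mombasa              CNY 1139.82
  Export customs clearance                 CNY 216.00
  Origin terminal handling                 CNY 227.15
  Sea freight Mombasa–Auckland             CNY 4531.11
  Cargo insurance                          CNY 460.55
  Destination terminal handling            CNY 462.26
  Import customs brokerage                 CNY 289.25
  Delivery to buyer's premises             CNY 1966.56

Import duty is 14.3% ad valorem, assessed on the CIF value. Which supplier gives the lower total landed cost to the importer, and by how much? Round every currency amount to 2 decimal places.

Supplier B is cheaper by CNY 2815.78

Supplier A (FCA):
CIF value = FCA price + origin terminal + freight + insurance = 182495.58 + 227.15 + 4531.11 + 460.55 = 187714.39
Import duty = 187714.39 × 14.3% = 26843.16
Buyer bears (A): 227.15 + 4531.11 + 460.55 + 462.26 + 289.25 + 1966.56 = 7936.88
Landed cost (A) = invoice 182495.58 + 7936.88 + duty 26843.16 = 217275.62
Supplier B (CIF):
The CIF price already equals the CIF value: 185250.89
Import duty = 185250.89 × 14.3% = 26490.88
Buyer bears (B): 462.26 + 289.25 + 1966.56 = 2718.07
Landed cost (B) = invoice 185250.89 + 2718.07 + duty 26490.88 = 214459.84
Difference = |217275.62 − 214459.84| = 2815.78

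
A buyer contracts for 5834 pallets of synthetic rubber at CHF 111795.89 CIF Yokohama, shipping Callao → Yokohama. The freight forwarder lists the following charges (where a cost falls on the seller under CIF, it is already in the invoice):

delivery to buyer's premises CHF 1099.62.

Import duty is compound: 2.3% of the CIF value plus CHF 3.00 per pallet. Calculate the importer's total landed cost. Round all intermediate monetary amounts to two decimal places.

CIF: the seller pays costs through ocean freight and marine insurance to the destination port.
The CIF price already equals the CIF value: 111795.89
Ad valorem component: 111795.89 × 2.3% = 2571.31
Specific component: 5834 × 3.00 = 17502.00
Import duty = 2571.31 + 17502.00 = 20073.31
Buyer bears: delivery 1099.62 + duty 20073.31 = 21172.93
Landed cost = invoice 111795.89 + 21172.93 = 132968.82

Total landed cost: CHF 132968.82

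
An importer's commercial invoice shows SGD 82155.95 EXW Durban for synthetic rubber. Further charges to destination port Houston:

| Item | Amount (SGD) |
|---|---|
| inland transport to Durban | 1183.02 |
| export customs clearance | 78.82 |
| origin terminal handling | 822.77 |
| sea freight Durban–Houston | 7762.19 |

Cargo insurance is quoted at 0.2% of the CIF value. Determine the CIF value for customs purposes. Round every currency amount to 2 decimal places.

Let C be the CIF value. C = EXW price + pre-shipment costs + freight + 0.2% × C
C − 0.2% × C = 82155.95 + 1183.02 + 78.82 + 822.77 + 7762.19
0.998 × C = 92002.75
C = 92002.75 / 0.998 = 92187.12
Insurance premium = 0.2% × 92187.12 = 184.37

CIF value: SGD 92187.12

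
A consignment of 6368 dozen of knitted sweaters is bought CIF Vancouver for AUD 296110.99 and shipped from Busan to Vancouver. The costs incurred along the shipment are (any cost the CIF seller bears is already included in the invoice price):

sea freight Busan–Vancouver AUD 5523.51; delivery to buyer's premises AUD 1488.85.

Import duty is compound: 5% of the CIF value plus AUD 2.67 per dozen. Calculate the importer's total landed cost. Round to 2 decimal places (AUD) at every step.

CIF: the seller pays costs through ocean freight and marine insurance to the destination port.
Already in the invoice (seller's account under CIF): freight — exclude.
The CIF price already equals the CIF value: 296110.99
Ad valorem component: 296110.99 × 5% = 14805.55
Specific component: 6368 × 2.67 = 17002.56
Import duty = 14805.55 + 17002.56 = 31808.11
Buyer bears: delivery 1488.85 + duty 31808.11 = 33296.96
Landed cost = invoice 296110.99 + 33296.96 = 329407.95

Total landed cost: AUD 329407.95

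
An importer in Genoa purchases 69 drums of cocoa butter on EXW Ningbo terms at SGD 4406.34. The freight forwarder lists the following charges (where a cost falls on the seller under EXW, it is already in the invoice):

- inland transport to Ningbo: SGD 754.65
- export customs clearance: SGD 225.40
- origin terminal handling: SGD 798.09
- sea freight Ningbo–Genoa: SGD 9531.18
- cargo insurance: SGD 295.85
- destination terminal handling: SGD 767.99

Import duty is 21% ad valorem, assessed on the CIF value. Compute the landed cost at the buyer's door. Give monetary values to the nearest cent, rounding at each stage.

EXW: the seller makes goods available at their premises; the buyer bears all onward costs.
CIF value = EXW price + inland to port + export clearance + origin terminal + freight + insurance = 4406.34 + 754.65 + 225.40 + 798.09 + 9531.18 + 295.85 = 16011.51
Import duty = 16011.51 × 21% = 3362.42
Buyer bears: inland to port 754.65 + export clearance 225.40 + origin terminal 798.09 + freight 9531.18 + insurance 295.85 + destination terminal 767.99 + duty 3362.42 = 15735.58
Landed cost = invoice 4406.34 + 15735.58 = 20141.92

Total landed cost: SGD 20141.92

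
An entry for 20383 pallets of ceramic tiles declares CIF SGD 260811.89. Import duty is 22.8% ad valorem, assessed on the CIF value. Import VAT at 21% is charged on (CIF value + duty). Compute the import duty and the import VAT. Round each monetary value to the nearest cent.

Import duty = 260811.89 × 22.8% = 59465.11
VAT base = CIF + duty = 260811.89 + 59465.11 = 320277.00
Import VAT = 320277.00 × 21% = 67258.17

Import duty: SGD 59465.11; import VAT: SGD 67258.17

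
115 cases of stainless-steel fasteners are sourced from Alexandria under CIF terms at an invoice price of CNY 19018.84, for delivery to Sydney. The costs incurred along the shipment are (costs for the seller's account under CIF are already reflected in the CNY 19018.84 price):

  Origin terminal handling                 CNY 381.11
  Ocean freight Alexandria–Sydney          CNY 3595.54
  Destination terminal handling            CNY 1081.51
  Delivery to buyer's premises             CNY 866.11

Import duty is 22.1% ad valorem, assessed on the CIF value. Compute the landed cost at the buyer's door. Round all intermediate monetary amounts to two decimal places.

Total landed cost: CNY 25169.62

CIF: the seller pays costs through ocean freight and marine insurance to the destination port.
Already in the invoice (seller's account under CIF): origin terminal, freight — exclude.
The CIF price already equals the CIF value: 19018.84
Import duty = 19018.84 × 22.1% = 4203.16
Buyer bears: destination terminal 1081.51 + delivery 866.11 + duty 4203.16 = 6150.78
Landed cost = invoice 19018.84 + 6150.78 = 25169.62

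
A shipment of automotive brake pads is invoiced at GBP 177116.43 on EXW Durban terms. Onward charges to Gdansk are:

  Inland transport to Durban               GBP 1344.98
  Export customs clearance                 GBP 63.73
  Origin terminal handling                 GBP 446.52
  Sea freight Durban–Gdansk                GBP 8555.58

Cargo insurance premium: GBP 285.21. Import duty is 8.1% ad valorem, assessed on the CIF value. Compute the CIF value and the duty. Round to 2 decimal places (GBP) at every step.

CIF = EXW price + pre-shipment costs + freight + insurance
CIF = 177116.43 + 1344.98 + 63.73 + 446.52 + 8555.58 + 285.21 = 187812.45
Import duty = 187812.45 × 8.1% = 15212.81

CIF value: GBP 187812.45; import duty: GBP 15212.81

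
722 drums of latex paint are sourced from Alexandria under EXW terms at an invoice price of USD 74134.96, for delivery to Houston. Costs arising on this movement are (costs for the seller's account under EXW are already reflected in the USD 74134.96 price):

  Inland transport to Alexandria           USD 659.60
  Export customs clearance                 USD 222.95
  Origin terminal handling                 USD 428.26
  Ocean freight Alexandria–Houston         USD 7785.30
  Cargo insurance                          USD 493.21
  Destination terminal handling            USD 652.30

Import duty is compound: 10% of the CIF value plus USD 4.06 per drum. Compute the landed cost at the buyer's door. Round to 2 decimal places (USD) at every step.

Total landed cost: USD 95680.33

EXW: the seller makes goods available at their premises; the buyer bears all onward costs.
CIF value = EXW price + inland to port + export clearance + origin terminal + freight + insurance = 74134.96 + 659.60 + 222.95 + 428.26 + 7785.30 + 493.21 = 83724.28
Ad valorem component: 83724.28 × 10% = 8372.43
Specific component: 722 × 4.06 = 2931.32
Import duty = 8372.43 + 2931.32 = 11303.75
Buyer bears: inland to port 659.60 + export clearance 222.95 + origin terminal 428.26 + freight 7785.30 + insurance 493.21 + destination terminal 652.30 + duty 11303.75 = 21545.37
Landed cost = invoice 74134.96 + 21545.37 = 95680.33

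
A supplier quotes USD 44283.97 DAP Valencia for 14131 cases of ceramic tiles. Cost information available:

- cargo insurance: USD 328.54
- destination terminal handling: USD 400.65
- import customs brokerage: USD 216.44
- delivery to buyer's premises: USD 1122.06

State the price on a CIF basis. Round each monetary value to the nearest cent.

CIF price: USD 42761.26

Not relevant to the conversion: insurance — on the seller under both DAP and CIF; already in the DAP price and stays in the CIF price. brokerage — on the buyer under both terms; not part of either seller's price.
From DAP to CIF, the seller no longer bears: destination terminal, delivery.
CIF price = 44283.97 − 400.65 − 1122.06 = 42761.26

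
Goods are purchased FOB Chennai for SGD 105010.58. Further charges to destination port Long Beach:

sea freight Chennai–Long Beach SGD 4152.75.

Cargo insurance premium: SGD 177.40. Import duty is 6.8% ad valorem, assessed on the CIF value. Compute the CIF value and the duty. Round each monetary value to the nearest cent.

CIF value: SGD 109340.73; import duty: SGD 7435.17

CIF = FOB price + freight + insurance
CIF = 105010.58 + 4152.75 + 177.40 = 109340.73
Import duty = 109340.73 × 6.8% = 7435.17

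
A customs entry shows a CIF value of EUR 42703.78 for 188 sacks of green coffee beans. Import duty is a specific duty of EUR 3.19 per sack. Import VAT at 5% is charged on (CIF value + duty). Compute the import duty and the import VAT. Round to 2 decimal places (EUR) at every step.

Import duty = 188 × 3.19 = 599.72
VAT base = CIF + duty = 42703.78 + 599.72 = 43303.50
Import VAT = 43303.50 × 5% = 2165.18

Import duty: EUR 599.72; import VAT: EUR 2165.18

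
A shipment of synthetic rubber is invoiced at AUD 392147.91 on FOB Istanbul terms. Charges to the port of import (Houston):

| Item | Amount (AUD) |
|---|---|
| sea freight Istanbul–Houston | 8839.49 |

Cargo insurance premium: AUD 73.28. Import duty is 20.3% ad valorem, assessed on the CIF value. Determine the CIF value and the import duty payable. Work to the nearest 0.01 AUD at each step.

CIF value: AUD 401060.68; import duty: AUD 81415.32

CIF = FOB price + freight + insurance
CIF = 392147.91 + 8839.49 + 73.28 = 401060.68
Import duty = 401060.68 × 20.3% = 81415.32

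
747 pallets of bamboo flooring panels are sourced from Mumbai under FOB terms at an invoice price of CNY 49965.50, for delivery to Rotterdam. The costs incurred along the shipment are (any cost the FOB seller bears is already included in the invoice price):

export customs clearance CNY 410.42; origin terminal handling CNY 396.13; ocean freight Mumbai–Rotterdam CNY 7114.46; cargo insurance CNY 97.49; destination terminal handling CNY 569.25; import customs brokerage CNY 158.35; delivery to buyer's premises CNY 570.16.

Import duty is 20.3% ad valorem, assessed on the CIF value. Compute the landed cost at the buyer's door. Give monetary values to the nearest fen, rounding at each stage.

FOB: the seller bears costs until goods are on board at the origin port; the buyer bears freight, insurance and all costs thereafter.
Already in the invoice (seller's account under FOB): export clearance, origin terminal — exclude.
CIF value = FOB price + freight + insurance = 49965.50 + 7114.46 + 97.49 = 57177.45
Import duty = 57177.45 × 20.3% = 11607.02
Buyer bears: freight 7114.46 + insurance 97.49 + destination terminal 569.25 + brokerage 158.35 + delivery 570.16 + duty 11607.02 = 20116.73
Landed cost = invoice 49965.50 + 20116.73 = 70082.23

Total landed cost: CNY 70082.23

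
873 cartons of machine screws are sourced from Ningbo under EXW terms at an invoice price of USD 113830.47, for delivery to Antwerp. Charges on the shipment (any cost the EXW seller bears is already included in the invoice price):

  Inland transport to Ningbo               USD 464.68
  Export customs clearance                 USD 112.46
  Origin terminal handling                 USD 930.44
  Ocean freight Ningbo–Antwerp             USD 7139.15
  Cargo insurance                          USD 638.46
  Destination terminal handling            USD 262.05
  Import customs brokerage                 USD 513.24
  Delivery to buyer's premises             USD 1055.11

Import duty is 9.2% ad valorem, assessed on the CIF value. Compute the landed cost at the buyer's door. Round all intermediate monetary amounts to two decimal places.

Total landed cost: USD 136272.70

EXW: the seller makes goods available at their premises; the buyer bears all onward costs.
CIF value = EXW price + inland to port + export clearance + origin terminal + freight + insurance = 113830.47 + 464.68 + 112.46 + 930.44 + 7139.15 + 638.46 = 123115.66
Import duty = 123115.66 × 9.2% = 11326.64
Buyer bears: inland to port 464.68 + export clearance 112.46 + origin terminal 930.44 + freight 7139.15 + insurance 638.46 + destination terminal 262.05 + brokerage 513.24 + delivery 1055.11 + duty 11326.64 = 22442.23
Landed cost = invoice 113830.47 + 22442.23 = 136272.70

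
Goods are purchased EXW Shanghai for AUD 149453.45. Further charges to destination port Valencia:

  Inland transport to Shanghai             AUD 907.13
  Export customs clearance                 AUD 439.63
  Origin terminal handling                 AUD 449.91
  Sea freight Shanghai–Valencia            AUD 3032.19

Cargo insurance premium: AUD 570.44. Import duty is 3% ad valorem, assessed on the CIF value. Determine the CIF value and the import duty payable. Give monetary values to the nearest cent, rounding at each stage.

CIF value: AUD 154852.75; import duty: AUD 4645.58

CIF = EXW price + pre-shipment costs + freight + insurance
CIF = 149453.45 + 907.13 + 439.63 + 449.91 + 3032.19 + 570.44 = 154852.75
Import duty = 154852.75 × 3% = 4645.58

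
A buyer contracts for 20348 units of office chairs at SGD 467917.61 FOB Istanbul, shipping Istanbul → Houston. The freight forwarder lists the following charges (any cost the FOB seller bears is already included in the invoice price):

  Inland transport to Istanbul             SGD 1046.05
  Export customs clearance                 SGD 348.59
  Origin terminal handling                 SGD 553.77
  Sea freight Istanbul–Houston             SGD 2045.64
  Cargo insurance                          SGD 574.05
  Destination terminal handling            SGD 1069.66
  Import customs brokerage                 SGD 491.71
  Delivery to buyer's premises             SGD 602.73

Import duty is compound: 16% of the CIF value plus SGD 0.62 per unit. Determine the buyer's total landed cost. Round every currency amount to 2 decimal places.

FOB: the seller bears costs until goods are on board at the origin port; the buyer bears freight, insurance and all costs thereafter.
Already in the invoice (seller's account under FOB): inland to port, export clearance, origin terminal — exclude.
CIF value = FOB price + freight + insurance = 467917.61 + 2045.64 + 574.05 = 470537.30
Ad valorem component: 470537.30 × 16% = 75285.97
Specific component: 20348 × 0.62 = 12615.76
Import duty = 75285.97 + 12615.76 = 87901.73
Buyer bears: freight 2045.64 + insurance 574.05 + destination terminal 1069.66 + brokerage 491.71 + delivery 602.73 + duty 87901.73 = 92685.52
Landed cost = invoice 467917.61 + 92685.52 = 560603.13

Total landed cost: SGD 560603.13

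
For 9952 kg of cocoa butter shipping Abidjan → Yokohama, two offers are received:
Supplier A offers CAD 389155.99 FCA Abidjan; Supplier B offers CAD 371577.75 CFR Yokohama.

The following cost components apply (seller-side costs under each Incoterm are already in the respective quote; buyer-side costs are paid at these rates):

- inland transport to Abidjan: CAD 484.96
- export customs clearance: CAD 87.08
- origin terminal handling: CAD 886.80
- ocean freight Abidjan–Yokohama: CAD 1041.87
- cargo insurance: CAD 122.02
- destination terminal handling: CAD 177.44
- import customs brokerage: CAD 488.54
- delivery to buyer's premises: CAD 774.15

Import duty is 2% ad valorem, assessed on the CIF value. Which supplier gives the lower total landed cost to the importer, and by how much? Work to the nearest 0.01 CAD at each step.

Supplier A (FCA):
CIF value = FCA price + origin terminal + freight + insurance = 389155.99 + 886.80 + 1041.87 + 122.02 = 391206.68
Import duty = 391206.68 × 2% = 7824.13
Buyer bears (A): 886.80 + 1041.87 + 122.02 + 177.44 + 488.54 + 774.15 = 3490.82
Landed cost (A) = invoice 389155.99 + 3490.82 + duty 7824.13 = 400470.94
Supplier B (CFR):
CIF value = CFR price + insurance = 371577.75 + 122.02 = 371699.77
Import duty = 371699.77 × 2% = 7434.00
Buyer bears (B): 122.02 + 177.44 + 488.54 + 774.15 = 1562.15
Landed cost (B) = invoice 371577.75 + 1562.15 + duty 7434.00 = 380573.90
Difference = |400470.94 − 380573.90| = 19897.04

Supplier B is cheaper by CAD 19897.04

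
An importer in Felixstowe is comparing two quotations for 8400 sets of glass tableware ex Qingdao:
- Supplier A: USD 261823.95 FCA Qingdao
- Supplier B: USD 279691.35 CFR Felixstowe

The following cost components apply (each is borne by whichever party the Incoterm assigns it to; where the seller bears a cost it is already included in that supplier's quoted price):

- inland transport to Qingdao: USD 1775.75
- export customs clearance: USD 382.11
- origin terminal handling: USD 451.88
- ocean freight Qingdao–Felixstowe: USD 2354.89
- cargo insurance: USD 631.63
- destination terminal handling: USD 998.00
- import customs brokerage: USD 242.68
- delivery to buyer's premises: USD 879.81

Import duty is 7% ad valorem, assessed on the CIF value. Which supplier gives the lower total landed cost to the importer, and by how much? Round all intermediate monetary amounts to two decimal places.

Supplier A (FCA):
CIF value = FCA price + origin terminal + freight + insurance = 261823.95 + 451.88 + 2354.89 + 631.63 = 265262.35
Import duty = 265262.35 × 7% = 18568.36
Buyer bears (A): 451.88 + 2354.89 + 631.63 + 998.00 + 242.68 + 879.81 = 5558.89
Landed cost (A) = invoice 261823.95 + 5558.89 + duty 18568.36 = 285951.20
Supplier B (CFR):
CIF value = CFR price + insurance = 279691.35 + 631.63 = 280322.98
Import duty = 280322.98 × 7% = 19622.61
Buyer bears (B): 631.63 + 998.00 + 242.68 + 879.81 = 2752.12
Landed cost (B) = invoice 279691.35 + 2752.12 + duty 19622.61 = 302066.08
Difference = |285951.20 − 302066.08| = 16114.88

Supplier A is cheaper by USD 16114.88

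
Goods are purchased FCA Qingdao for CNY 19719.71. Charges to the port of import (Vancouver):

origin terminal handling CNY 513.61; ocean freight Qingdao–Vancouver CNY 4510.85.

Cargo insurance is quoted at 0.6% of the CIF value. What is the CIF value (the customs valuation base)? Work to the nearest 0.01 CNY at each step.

CIF value: CNY 24893.53

Let C be the CIF value. C = FCA price + pre-shipment costs + freight + 0.6% × C
C − 0.6% × C = 19719.71 + 513.61 + 4510.85
0.994 × C = 24744.17
C = 24744.17 / 0.994 = 24893.53
Insurance premium = 0.6% × 24893.53 = 149.36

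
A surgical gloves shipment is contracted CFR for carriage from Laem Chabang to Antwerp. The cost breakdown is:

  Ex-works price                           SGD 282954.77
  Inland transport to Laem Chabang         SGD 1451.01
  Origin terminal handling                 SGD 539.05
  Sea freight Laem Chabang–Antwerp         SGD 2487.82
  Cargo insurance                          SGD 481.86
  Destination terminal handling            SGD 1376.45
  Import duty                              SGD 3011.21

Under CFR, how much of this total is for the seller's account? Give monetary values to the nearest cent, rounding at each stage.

CFR: the seller pays costs through ocean freight to the destination port, but not insurance.
Seller's account: goods 282954.77 + inland to port 1451.01 + origin terminal 539.05 + freight 2487.82 = 287432.65
Buyer's account: insurance 481.86 + destination terminal 1376.45 + duty 3011.21 = 4869.52

Seller's account: SGD 287432.65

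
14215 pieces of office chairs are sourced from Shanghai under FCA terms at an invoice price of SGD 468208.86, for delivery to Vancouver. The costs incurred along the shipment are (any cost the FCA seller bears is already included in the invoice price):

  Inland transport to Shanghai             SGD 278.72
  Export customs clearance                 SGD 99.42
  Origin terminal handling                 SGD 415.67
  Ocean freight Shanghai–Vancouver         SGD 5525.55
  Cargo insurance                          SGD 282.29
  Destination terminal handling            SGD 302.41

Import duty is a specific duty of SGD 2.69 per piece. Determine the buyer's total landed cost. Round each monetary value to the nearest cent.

Total landed cost: SGD 512973.13

FCA: the seller delivers export-cleared goods to the carrier; the buyer bears costs from that point.
Already in the invoice (seller's account under FCA): inland to port, export clearance — exclude.
CIF value = FCA price + origin terminal + freight + insurance = 468208.86 + 415.67 + 5525.55 + 282.29 = 474432.37
Import duty = 14215 × 2.69 = 38238.35
Buyer bears: origin terminal 415.67 + freight 5525.55 + insurance 282.29 + destination terminal 302.41 + duty 38238.35 = 44764.27
Landed cost = invoice 468208.86 + 44764.27 = 512973.13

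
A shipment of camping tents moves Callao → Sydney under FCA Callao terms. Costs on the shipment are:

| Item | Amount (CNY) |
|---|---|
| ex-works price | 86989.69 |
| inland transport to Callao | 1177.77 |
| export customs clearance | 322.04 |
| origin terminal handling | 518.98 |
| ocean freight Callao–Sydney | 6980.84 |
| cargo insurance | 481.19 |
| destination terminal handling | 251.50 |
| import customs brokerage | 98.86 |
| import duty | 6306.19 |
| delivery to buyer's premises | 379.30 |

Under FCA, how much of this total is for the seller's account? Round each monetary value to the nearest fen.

FCA: the seller delivers export-cleared goods to the carrier; the buyer bears costs from that point.
Seller's account: goods 86989.69 + inland to port 1177.77 + export clearance 322.04 = 88489.50
Buyer's account: origin terminal 518.98 + freight 6980.84 + insurance 481.19 + destination terminal 251.50 + brokerage 98.86 + duty 6306.19 + delivery 379.30 = 15016.86

Seller's account: CNY 88489.50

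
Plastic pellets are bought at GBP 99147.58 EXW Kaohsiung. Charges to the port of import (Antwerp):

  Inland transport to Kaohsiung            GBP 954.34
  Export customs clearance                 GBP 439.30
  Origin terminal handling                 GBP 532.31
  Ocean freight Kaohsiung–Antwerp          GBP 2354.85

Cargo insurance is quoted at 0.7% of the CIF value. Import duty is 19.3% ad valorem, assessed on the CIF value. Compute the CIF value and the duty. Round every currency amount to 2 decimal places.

Let C be the CIF value. C = EXW price + pre-shipment costs + freight + 0.7% × C
C − 0.7% × C = 99147.58 + 954.34 + 439.30 + 532.31 + 2354.85
0.993 × C = 103428.38
C = 103428.38 / 0.993 = 104157.48
Insurance premium = 0.7% × 104157.48 = 729.10
Import duty = 104157.48 × 19.3% = 20102.39

CIF value: GBP 104157.48; import duty: GBP 20102.39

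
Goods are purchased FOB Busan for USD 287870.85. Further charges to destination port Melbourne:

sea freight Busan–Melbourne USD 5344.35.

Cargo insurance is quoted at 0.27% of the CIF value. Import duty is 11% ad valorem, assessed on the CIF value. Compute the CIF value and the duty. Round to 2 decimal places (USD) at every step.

Let C be the CIF value. C = FOB price + freight + 0.27% × C
C − 0.27% × C = 287870.85 + 5344.35
0.9973 × C = 293215.20
C = 293215.20 / 0.9973 = 294009.02
Insurance premium = 0.27% × 294009.02 = 793.82
Import duty = 294009.02 × 11% = 32340.99

CIF value: USD 294009.02; import duty: USD 32340.99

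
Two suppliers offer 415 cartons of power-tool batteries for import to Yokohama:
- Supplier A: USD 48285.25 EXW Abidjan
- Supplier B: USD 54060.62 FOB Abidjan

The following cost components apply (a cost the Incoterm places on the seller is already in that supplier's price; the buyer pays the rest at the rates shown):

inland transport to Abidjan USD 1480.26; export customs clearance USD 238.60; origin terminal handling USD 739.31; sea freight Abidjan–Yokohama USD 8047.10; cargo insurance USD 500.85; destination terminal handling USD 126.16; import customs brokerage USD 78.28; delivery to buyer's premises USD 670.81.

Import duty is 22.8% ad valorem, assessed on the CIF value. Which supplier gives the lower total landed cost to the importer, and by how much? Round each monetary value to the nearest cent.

Supplier A is cheaper by USD 4073.52

Supplier A (EXW):
CIF value = EXW price + inland to port + export clearance + origin terminal + freight + insurance = 48285.25 + 1480.26 + 238.60 + 739.31 + 8047.10 + 500.85 = 59291.37
Import duty = 59291.37 × 22.8% = 13518.43
Buyer bears (A): 1480.26 + 238.60 + 739.31 + 8047.10 + 500.85 + 126.16 + 78.28 + 670.81 = 11881.37
Landed cost (A) = invoice 48285.25 + 11881.37 + duty 13518.43 = 73685.05
Supplier B (FOB):
CIF value = FOB price + freight + insurance = 54060.62 + 8047.10 + 500.85 = 62608.57
Import duty = 62608.57 × 22.8% = 14274.75
Buyer bears (B): 8047.10 + 500.85 + 126.16 + 78.28 + 670.81 = 9423.20
Landed cost (B) = invoice 54060.62 + 9423.20 + duty 14274.75 = 77758.57
Difference = |73685.05 − 77758.57| = 4073.52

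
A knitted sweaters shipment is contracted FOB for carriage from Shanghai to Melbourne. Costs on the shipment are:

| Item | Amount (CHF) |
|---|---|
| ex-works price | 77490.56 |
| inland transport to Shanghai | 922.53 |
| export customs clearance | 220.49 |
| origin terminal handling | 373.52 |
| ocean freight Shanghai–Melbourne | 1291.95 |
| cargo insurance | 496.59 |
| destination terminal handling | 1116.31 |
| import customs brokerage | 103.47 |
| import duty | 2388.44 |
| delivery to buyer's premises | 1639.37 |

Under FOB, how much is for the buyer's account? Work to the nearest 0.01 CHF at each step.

FOB: the seller bears costs until goods are on board at the origin port; the buyer bears freight, insurance and all costs thereafter.
Seller's account: goods 77490.56 + inland to port 922.53 + export clearance 220.49 + origin terminal 373.52 = 79007.10
Buyer's account: freight 1291.95 + insurance 496.59 + destination terminal 1116.31 + brokerage 103.47 + duty 2388.44 + delivery 1639.37 = 7036.13

Buyer's account: CHF 7036.13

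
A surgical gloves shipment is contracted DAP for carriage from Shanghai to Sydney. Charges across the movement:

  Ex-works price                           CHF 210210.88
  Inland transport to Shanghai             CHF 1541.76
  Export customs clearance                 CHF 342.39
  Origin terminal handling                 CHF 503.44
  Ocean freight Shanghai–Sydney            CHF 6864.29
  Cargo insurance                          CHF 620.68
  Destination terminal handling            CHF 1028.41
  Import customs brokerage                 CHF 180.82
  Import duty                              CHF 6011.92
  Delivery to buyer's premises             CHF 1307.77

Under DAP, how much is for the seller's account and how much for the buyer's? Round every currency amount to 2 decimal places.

Seller: CHF 222419.62; buyer: CHF 6192.74

DAP: the seller bears all costs to the named destination except import duty and clearance.
Seller's account: goods 210210.88 + inland to port 1541.76 + export clearance 342.39 + origin terminal 503.44 + freight 6864.29 + insurance 620.68 + destination terminal 1028.41 + delivery 1307.77 = 222419.62
Buyer's account: brokerage 180.82 + duty 6011.92 = 6192.74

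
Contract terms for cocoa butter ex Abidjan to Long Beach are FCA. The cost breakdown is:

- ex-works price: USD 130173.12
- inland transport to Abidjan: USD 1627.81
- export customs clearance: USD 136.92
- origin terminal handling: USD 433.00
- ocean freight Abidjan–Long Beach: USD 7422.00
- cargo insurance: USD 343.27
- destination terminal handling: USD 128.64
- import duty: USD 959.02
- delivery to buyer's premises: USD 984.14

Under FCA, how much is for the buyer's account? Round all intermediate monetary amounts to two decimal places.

FCA: the seller delivers export-cleared goods to the carrier; the buyer bears costs from that point.
Seller's account: goods 130173.12 + inland to port 1627.81 + export clearance 136.92 = 131937.85
Buyer's account: origin terminal 433.00 + freight 7422.00 + insurance 343.27 + destination terminal 128.64 + duty 959.02 + delivery 984.14 = 10270.07

Buyer's account: USD 10270.07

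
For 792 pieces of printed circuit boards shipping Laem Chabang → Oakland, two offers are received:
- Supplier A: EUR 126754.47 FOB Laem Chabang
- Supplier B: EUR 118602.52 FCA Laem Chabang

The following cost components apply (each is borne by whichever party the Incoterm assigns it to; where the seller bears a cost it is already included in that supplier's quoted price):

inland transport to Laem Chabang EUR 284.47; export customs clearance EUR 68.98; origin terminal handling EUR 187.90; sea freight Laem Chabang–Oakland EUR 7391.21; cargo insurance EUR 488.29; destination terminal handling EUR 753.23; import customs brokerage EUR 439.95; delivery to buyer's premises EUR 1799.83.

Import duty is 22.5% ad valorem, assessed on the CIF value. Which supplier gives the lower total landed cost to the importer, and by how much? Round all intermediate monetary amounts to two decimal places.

Supplier A (FOB):
CIF value = FOB price + freight + insurance = 126754.47 + 7391.21 + 488.29 = 134633.97
Import duty = 134633.97 × 22.5% = 30292.64
Buyer bears (A): 7391.21 + 488.29 + 753.23 + 439.95 + 1799.83 = 10872.51
Landed cost (A) = invoice 126754.47 + 10872.51 + duty 30292.64 = 167919.62
Supplier B (FCA):
CIF value = FCA price + origin terminal + freight + insurance = 118602.52 + 187.90 + 7391.21 + 488.29 = 126669.92
Import duty = 126669.92 × 22.5% = 28500.73
Buyer bears (B): 187.90 + 7391.21 + 488.29 + 753.23 + 439.95 + 1799.83 = 11060.41
Landed cost (B) = invoice 118602.52 + 11060.41 + duty 28500.73 = 158163.66
Difference = |167919.62 − 158163.66| = 9755.96

Supplier B is cheaper by EUR 9755.96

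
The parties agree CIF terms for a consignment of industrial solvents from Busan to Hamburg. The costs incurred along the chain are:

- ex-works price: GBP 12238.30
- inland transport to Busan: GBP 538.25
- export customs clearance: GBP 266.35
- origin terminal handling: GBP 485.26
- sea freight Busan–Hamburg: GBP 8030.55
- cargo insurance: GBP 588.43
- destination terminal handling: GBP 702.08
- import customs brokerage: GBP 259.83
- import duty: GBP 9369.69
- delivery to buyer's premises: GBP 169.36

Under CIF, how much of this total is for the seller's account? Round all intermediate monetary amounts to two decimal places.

CIF: the seller pays costs through ocean freight and marine insurance to the destination port.
Seller's account: goods 12238.30 + inland to port 538.25 + export clearance 266.35 + origin terminal 485.26 + freight 8030.55 + insurance 588.43 = 22147.14
Buyer's account: destination terminal 702.08 + brokerage 259.83 + duty 9369.69 + delivery 169.36 = 10500.96

Seller's account: GBP 22147.14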